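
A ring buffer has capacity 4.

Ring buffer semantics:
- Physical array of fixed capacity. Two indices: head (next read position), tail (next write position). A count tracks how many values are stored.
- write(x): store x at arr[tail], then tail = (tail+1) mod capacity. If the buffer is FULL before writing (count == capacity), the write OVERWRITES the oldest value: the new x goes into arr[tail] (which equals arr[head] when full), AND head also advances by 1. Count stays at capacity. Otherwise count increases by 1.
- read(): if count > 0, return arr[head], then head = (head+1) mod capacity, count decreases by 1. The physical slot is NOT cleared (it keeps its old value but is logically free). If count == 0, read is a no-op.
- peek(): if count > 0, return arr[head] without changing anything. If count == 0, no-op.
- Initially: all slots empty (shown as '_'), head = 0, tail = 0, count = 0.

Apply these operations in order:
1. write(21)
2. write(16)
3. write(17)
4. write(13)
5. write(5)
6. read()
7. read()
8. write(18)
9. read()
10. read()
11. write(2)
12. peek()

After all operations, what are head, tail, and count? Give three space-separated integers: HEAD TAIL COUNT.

Answer: 1 3 2

Derivation:
After op 1 (write(21)): arr=[21 _ _ _] head=0 tail=1 count=1
After op 2 (write(16)): arr=[21 16 _ _] head=0 tail=2 count=2
After op 3 (write(17)): arr=[21 16 17 _] head=0 tail=3 count=3
After op 4 (write(13)): arr=[21 16 17 13] head=0 tail=0 count=4
After op 5 (write(5)): arr=[5 16 17 13] head=1 tail=1 count=4
After op 6 (read()): arr=[5 16 17 13] head=2 tail=1 count=3
After op 7 (read()): arr=[5 16 17 13] head=3 tail=1 count=2
After op 8 (write(18)): arr=[5 18 17 13] head=3 tail=2 count=3
After op 9 (read()): arr=[5 18 17 13] head=0 tail=2 count=2
After op 10 (read()): arr=[5 18 17 13] head=1 tail=2 count=1
After op 11 (write(2)): arr=[5 18 2 13] head=1 tail=3 count=2
After op 12 (peek()): arr=[5 18 2 13] head=1 tail=3 count=2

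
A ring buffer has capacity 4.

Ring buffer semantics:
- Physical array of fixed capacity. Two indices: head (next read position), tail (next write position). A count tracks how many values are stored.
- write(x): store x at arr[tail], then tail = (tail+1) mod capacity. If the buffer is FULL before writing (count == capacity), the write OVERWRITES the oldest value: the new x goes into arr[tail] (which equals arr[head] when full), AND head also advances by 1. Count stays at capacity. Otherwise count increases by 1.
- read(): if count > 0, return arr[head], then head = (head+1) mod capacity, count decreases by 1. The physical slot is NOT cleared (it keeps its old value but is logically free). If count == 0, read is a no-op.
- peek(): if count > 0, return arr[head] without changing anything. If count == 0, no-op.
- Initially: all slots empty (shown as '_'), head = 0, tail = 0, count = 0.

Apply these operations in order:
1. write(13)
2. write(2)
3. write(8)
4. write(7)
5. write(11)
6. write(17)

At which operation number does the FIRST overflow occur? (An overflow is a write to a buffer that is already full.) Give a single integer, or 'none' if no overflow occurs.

Answer: 5

Derivation:
After op 1 (write(13)): arr=[13 _ _ _] head=0 tail=1 count=1
After op 2 (write(2)): arr=[13 2 _ _] head=0 tail=2 count=2
After op 3 (write(8)): arr=[13 2 8 _] head=0 tail=3 count=3
After op 4 (write(7)): arr=[13 2 8 7] head=0 tail=0 count=4
After op 5 (write(11)): arr=[11 2 8 7] head=1 tail=1 count=4
After op 6 (write(17)): arr=[11 17 8 7] head=2 tail=2 count=4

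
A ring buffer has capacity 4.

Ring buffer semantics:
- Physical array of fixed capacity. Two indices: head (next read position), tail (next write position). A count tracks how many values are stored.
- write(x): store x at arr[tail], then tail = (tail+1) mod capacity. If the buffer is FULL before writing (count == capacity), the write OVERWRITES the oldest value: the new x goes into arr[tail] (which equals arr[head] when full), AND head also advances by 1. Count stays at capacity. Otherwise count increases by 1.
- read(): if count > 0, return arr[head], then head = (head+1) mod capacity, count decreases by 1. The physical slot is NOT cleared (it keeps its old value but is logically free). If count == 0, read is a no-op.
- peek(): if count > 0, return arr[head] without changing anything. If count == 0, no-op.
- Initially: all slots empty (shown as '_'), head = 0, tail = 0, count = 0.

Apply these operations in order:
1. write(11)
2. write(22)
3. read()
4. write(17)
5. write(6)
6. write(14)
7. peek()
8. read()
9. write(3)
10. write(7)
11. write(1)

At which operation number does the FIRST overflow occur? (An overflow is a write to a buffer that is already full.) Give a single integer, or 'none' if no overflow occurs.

After op 1 (write(11)): arr=[11 _ _ _] head=0 tail=1 count=1
After op 2 (write(22)): arr=[11 22 _ _] head=0 tail=2 count=2
After op 3 (read()): arr=[11 22 _ _] head=1 tail=2 count=1
After op 4 (write(17)): arr=[11 22 17 _] head=1 tail=3 count=2
After op 5 (write(6)): arr=[11 22 17 6] head=1 tail=0 count=3
After op 6 (write(14)): arr=[14 22 17 6] head=1 tail=1 count=4
After op 7 (peek()): arr=[14 22 17 6] head=1 tail=1 count=4
After op 8 (read()): arr=[14 22 17 6] head=2 tail=1 count=3
After op 9 (write(3)): arr=[14 3 17 6] head=2 tail=2 count=4
After op 10 (write(7)): arr=[14 3 7 6] head=3 tail=3 count=4
After op 11 (write(1)): arr=[14 3 7 1] head=0 tail=0 count=4

Answer: 10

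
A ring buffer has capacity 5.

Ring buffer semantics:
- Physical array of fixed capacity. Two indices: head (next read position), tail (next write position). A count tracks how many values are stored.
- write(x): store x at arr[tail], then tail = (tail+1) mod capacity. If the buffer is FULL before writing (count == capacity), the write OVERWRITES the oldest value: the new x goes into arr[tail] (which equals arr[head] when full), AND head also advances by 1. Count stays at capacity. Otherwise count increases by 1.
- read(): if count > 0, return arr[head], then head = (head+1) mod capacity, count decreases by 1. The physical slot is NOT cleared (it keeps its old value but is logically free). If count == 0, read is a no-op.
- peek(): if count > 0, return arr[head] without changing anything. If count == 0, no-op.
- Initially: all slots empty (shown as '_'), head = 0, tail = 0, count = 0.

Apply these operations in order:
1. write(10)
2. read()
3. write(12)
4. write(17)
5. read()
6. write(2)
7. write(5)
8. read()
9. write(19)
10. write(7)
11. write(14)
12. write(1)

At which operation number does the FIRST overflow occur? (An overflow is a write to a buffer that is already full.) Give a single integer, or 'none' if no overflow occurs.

After op 1 (write(10)): arr=[10 _ _ _ _] head=0 tail=1 count=1
After op 2 (read()): arr=[10 _ _ _ _] head=1 tail=1 count=0
After op 3 (write(12)): arr=[10 12 _ _ _] head=1 tail=2 count=1
After op 4 (write(17)): arr=[10 12 17 _ _] head=1 tail=3 count=2
After op 5 (read()): arr=[10 12 17 _ _] head=2 tail=3 count=1
After op 6 (write(2)): arr=[10 12 17 2 _] head=2 tail=4 count=2
After op 7 (write(5)): arr=[10 12 17 2 5] head=2 tail=0 count=3
After op 8 (read()): arr=[10 12 17 2 5] head=3 tail=0 count=2
After op 9 (write(19)): arr=[19 12 17 2 5] head=3 tail=1 count=3
After op 10 (write(7)): arr=[19 7 17 2 5] head=3 tail=2 count=4
After op 11 (write(14)): arr=[19 7 14 2 5] head=3 tail=3 count=5
After op 12 (write(1)): arr=[19 7 14 1 5] head=4 tail=4 count=5

Answer: 12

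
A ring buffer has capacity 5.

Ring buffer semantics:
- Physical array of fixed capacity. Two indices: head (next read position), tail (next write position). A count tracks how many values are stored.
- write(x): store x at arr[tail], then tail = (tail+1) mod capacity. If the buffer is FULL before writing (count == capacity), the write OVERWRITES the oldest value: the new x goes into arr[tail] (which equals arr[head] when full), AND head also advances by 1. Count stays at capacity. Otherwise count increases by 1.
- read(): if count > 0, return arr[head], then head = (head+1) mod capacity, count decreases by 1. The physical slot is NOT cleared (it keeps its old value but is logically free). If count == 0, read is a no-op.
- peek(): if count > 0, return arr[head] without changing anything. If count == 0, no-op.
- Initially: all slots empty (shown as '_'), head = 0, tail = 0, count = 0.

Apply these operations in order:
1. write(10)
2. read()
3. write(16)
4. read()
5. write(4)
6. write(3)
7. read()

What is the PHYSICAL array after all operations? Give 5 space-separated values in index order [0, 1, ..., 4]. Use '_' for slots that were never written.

Answer: 10 16 4 3 _

Derivation:
After op 1 (write(10)): arr=[10 _ _ _ _] head=0 tail=1 count=1
After op 2 (read()): arr=[10 _ _ _ _] head=1 tail=1 count=0
After op 3 (write(16)): arr=[10 16 _ _ _] head=1 tail=2 count=1
After op 4 (read()): arr=[10 16 _ _ _] head=2 tail=2 count=0
After op 5 (write(4)): arr=[10 16 4 _ _] head=2 tail=3 count=1
After op 6 (write(3)): arr=[10 16 4 3 _] head=2 tail=4 count=2
After op 7 (read()): arr=[10 16 4 3 _] head=3 tail=4 count=1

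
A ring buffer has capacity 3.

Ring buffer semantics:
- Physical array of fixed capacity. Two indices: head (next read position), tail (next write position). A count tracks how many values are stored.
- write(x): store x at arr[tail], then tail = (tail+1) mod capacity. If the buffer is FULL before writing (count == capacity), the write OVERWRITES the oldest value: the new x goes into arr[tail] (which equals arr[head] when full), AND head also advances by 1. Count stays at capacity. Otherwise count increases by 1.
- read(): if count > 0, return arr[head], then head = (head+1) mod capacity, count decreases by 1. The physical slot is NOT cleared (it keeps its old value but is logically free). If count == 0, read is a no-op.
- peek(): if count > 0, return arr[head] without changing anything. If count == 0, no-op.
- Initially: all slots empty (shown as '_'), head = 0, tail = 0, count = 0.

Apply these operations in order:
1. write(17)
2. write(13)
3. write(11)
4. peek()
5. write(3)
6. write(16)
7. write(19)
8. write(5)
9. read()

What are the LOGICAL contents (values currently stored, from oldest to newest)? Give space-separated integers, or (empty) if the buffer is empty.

Answer: 19 5

Derivation:
After op 1 (write(17)): arr=[17 _ _] head=0 tail=1 count=1
After op 2 (write(13)): arr=[17 13 _] head=0 tail=2 count=2
After op 3 (write(11)): arr=[17 13 11] head=0 tail=0 count=3
After op 4 (peek()): arr=[17 13 11] head=0 tail=0 count=3
After op 5 (write(3)): arr=[3 13 11] head=1 tail=1 count=3
After op 6 (write(16)): arr=[3 16 11] head=2 tail=2 count=3
After op 7 (write(19)): arr=[3 16 19] head=0 tail=0 count=3
After op 8 (write(5)): arr=[5 16 19] head=1 tail=1 count=3
After op 9 (read()): arr=[5 16 19] head=2 tail=1 count=2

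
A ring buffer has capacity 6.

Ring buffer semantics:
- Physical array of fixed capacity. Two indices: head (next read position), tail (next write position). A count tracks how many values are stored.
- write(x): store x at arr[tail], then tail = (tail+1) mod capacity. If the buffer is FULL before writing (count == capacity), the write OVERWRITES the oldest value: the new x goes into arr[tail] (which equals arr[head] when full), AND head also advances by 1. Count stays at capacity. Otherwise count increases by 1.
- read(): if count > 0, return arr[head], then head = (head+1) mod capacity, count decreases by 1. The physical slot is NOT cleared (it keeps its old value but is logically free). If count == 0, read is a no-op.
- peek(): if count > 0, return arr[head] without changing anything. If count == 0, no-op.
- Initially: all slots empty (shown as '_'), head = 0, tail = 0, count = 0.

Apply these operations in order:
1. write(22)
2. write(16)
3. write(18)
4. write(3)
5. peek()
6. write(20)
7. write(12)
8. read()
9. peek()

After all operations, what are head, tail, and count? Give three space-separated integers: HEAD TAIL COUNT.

After op 1 (write(22)): arr=[22 _ _ _ _ _] head=0 tail=1 count=1
After op 2 (write(16)): arr=[22 16 _ _ _ _] head=0 tail=2 count=2
After op 3 (write(18)): arr=[22 16 18 _ _ _] head=0 tail=3 count=3
After op 4 (write(3)): arr=[22 16 18 3 _ _] head=0 tail=4 count=4
After op 5 (peek()): arr=[22 16 18 3 _ _] head=0 tail=4 count=4
After op 6 (write(20)): arr=[22 16 18 3 20 _] head=0 tail=5 count=5
After op 7 (write(12)): arr=[22 16 18 3 20 12] head=0 tail=0 count=6
After op 8 (read()): arr=[22 16 18 3 20 12] head=1 tail=0 count=5
After op 9 (peek()): arr=[22 16 18 3 20 12] head=1 tail=0 count=5

Answer: 1 0 5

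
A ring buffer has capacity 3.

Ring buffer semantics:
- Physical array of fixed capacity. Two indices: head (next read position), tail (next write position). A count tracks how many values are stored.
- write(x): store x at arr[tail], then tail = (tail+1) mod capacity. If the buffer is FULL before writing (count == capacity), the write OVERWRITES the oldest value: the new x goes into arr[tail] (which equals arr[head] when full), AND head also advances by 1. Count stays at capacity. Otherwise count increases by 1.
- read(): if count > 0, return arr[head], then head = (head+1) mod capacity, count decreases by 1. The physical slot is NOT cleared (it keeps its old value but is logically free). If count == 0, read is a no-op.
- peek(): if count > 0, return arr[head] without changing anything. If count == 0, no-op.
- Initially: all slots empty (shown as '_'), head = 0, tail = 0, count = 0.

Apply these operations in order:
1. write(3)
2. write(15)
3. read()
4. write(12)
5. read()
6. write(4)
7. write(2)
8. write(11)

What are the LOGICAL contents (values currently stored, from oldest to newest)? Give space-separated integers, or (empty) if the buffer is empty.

After op 1 (write(3)): arr=[3 _ _] head=0 tail=1 count=1
After op 2 (write(15)): arr=[3 15 _] head=0 tail=2 count=2
After op 3 (read()): arr=[3 15 _] head=1 tail=2 count=1
After op 4 (write(12)): arr=[3 15 12] head=1 tail=0 count=2
After op 5 (read()): arr=[3 15 12] head=2 tail=0 count=1
After op 6 (write(4)): arr=[4 15 12] head=2 tail=1 count=2
After op 7 (write(2)): arr=[4 2 12] head=2 tail=2 count=3
After op 8 (write(11)): arr=[4 2 11] head=0 tail=0 count=3

Answer: 4 2 11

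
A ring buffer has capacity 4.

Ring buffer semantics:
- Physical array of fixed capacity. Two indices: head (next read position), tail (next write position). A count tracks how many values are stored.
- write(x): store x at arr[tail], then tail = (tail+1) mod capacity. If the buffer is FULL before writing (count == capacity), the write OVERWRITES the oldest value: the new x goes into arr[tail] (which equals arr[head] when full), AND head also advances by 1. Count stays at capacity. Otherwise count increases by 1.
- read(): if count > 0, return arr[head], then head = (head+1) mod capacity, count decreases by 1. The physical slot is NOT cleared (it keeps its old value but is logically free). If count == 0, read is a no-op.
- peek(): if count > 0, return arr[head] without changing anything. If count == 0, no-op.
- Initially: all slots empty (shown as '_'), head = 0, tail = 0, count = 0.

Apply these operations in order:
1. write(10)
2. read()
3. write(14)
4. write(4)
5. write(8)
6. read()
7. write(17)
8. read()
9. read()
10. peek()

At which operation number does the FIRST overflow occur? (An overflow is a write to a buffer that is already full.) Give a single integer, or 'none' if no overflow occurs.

After op 1 (write(10)): arr=[10 _ _ _] head=0 tail=1 count=1
After op 2 (read()): arr=[10 _ _ _] head=1 tail=1 count=0
After op 3 (write(14)): arr=[10 14 _ _] head=1 tail=2 count=1
After op 4 (write(4)): arr=[10 14 4 _] head=1 tail=3 count=2
After op 5 (write(8)): arr=[10 14 4 8] head=1 tail=0 count=3
After op 6 (read()): arr=[10 14 4 8] head=2 tail=0 count=2
After op 7 (write(17)): arr=[17 14 4 8] head=2 tail=1 count=3
After op 8 (read()): arr=[17 14 4 8] head=3 tail=1 count=2
After op 9 (read()): arr=[17 14 4 8] head=0 tail=1 count=1
After op 10 (peek()): arr=[17 14 4 8] head=0 tail=1 count=1

Answer: none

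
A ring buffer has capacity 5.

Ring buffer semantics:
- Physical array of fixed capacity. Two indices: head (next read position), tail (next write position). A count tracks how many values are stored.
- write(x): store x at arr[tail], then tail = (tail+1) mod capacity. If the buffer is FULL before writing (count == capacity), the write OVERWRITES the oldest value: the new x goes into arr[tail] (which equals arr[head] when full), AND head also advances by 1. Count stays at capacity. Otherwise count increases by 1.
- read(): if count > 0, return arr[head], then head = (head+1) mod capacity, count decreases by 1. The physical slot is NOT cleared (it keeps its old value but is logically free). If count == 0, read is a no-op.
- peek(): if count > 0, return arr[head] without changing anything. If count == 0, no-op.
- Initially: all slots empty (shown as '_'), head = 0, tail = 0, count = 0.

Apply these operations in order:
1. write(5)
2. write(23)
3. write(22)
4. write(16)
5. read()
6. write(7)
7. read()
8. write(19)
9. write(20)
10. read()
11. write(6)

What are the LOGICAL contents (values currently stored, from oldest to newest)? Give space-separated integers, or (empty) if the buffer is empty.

After op 1 (write(5)): arr=[5 _ _ _ _] head=0 tail=1 count=1
After op 2 (write(23)): arr=[5 23 _ _ _] head=0 tail=2 count=2
After op 3 (write(22)): arr=[5 23 22 _ _] head=0 tail=3 count=3
After op 4 (write(16)): arr=[5 23 22 16 _] head=0 tail=4 count=4
After op 5 (read()): arr=[5 23 22 16 _] head=1 tail=4 count=3
After op 6 (write(7)): arr=[5 23 22 16 7] head=1 tail=0 count=4
After op 7 (read()): arr=[5 23 22 16 7] head=2 tail=0 count=3
After op 8 (write(19)): arr=[19 23 22 16 7] head=2 tail=1 count=4
After op 9 (write(20)): arr=[19 20 22 16 7] head=2 tail=2 count=5
After op 10 (read()): arr=[19 20 22 16 7] head=3 tail=2 count=4
After op 11 (write(6)): arr=[19 20 6 16 7] head=3 tail=3 count=5

Answer: 16 7 19 20 6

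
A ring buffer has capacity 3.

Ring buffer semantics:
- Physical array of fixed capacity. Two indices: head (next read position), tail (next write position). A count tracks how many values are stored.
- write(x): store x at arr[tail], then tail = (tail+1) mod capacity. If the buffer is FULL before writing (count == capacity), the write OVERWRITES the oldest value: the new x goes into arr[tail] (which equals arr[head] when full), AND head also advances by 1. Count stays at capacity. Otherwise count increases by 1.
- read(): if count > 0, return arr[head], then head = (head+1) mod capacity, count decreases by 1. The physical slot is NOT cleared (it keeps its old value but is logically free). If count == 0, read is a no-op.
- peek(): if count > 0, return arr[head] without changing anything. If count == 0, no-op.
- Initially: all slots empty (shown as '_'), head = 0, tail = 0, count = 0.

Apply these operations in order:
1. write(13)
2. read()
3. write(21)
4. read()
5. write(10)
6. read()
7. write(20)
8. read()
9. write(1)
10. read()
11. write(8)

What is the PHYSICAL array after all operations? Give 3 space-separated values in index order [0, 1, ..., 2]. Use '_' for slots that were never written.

Answer: 20 1 8

Derivation:
After op 1 (write(13)): arr=[13 _ _] head=0 tail=1 count=1
After op 2 (read()): arr=[13 _ _] head=1 tail=1 count=0
After op 3 (write(21)): arr=[13 21 _] head=1 tail=2 count=1
After op 4 (read()): arr=[13 21 _] head=2 tail=2 count=0
After op 5 (write(10)): arr=[13 21 10] head=2 tail=0 count=1
After op 6 (read()): arr=[13 21 10] head=0 tail=0 count=0
After op 7 (write(20)): arr=[20 21 10] head=0 tail=1 count=1
After op 8 (read()): arr=[20 21 10] head=1 tail=1 count=0
After op 9 (write(1)): arr=[20 1 10] head=1 tail=2 count=1
After op 10 (read()): arr=[20 1 10] head=2 tail=2 count=0
After op 11 (write(8)): arr=[20 1 8] head=2 tail=0 count=1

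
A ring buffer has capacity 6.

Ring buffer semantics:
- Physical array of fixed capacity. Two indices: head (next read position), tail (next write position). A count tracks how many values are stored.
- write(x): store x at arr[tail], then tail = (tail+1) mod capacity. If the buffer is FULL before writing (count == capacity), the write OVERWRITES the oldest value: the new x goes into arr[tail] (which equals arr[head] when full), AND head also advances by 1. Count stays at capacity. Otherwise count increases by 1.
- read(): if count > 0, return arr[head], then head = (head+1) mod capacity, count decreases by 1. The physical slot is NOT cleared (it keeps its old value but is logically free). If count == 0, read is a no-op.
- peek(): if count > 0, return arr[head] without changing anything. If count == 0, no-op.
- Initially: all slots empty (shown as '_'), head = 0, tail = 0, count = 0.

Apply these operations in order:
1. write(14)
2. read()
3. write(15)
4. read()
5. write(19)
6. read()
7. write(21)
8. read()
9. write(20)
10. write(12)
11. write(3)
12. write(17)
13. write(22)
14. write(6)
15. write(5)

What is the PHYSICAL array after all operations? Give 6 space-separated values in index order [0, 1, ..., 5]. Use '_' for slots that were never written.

After op 1 (write(14)): arr=[14 _ _ _ _ _] head=0 tail=1 count=1
After op 2 (read()): arr=[14 _ _ _ _ _] head=1 tail=1 count=0
After op 3 (write(15)): arr=[14 15 _ _ _ _] head=1 tail=2 count=1
After op 4 (read()): arr=[14 15 _ _ _ _] head=2 tail=2 count=0
After op 5 (write(19)): arr=[14 15 19 _ _ _] head=2 tail=3 count=1
After op 6 (read()): arr=[14 15 19 _ _ _] head=3 tail=3 count=0
After op 7 (write(21)): arr=[14 15 19 21 _ _] head=3 tail=4 count=1
After op 8 (read()): arr=[14 15 19 21 _ _] head=4 tail=4 count=0
After op 9 (write(20)): arr=[14 15 19 21 20 _] head=4 tail=5 count=1
After op 10 (write(12)): arr=[14 15 19 21 20 12] head=4 tail=0 count=2
After op 11 (write(3)): arr=[3 15 19 21 20 12] head=4 tail=1 count=3
After op 12 (write(17)): arr=[3 17 19 21 20 12] head=4 tail=2 count=4
After op 13 (write(22)): arr=[3 17 22 21 20 12] head=4 tail=3 count=5
After op 14 (write(6)): arr=[3 17 22 6 20 12] head=4 tail=4 count=6
After op 15 (write(5)): arr=[3 17 22 6 5 12] head=5 tail=5 count=6

Answer: 3 17 22 6 5 12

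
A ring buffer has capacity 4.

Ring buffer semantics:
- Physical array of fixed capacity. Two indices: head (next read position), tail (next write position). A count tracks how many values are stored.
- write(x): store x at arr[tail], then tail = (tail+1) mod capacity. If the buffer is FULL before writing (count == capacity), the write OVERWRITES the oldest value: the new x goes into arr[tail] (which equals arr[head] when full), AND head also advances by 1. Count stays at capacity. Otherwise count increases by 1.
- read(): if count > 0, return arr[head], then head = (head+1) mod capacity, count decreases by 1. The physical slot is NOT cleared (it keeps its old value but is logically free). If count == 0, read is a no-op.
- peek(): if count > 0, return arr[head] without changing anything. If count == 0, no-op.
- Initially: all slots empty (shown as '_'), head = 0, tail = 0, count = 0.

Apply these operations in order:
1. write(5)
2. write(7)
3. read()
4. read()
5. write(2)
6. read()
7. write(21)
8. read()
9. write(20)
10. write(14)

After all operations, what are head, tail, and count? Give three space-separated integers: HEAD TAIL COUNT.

After op 1 (write(5)): arr=[5 _ _ _] head=0 tail=1 count=1
After op 2 (write(7)): arr=[5 7 _ _] head=0 tail=2 count=2
After op 3 (read()): arr=[5 7 _ _] head=1 tail=2 count=1
After op 4 (read()): arr=[5 7 _ _] head=2 tail=2 count=0
After op 5 (write(2)): arr=[5 7 2 _] head=2 tail=3 count=1
After op 6 (read()): arr=[5 7 2 _] head=3 tail=3 count=0
After op 7 (write(21)): arr=[5 7 2 21] head=3 tail=0 count=1
After op 8 (read()): arr=[5 7 2 21] head=0 tail=0 count=0
After op 9 (write(20)): arr=[20 7 2 21] head=0 tail=1 count=1
After op 10 (write(14)): arr=[20 14 2 21] head=0 tail=2 count=2

Answer: 0 2 2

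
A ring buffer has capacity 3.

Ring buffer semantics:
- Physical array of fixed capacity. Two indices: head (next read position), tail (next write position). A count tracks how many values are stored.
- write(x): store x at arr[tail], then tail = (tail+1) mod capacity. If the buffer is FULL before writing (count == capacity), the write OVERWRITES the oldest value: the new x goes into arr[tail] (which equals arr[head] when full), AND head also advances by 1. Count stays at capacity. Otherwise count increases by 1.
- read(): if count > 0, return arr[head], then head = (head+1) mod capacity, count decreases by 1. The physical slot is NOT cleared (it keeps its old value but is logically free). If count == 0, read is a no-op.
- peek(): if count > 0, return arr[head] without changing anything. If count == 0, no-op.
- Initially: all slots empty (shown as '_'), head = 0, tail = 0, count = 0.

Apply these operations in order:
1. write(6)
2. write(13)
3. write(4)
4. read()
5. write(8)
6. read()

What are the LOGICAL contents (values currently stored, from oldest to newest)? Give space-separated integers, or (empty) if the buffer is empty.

After op 1 (write(6)): arr=[6 _ _] head=0 tail=1 count=1
After op 2 (write(13)): arr=[6 13 _] head=0 tail=2 count=2
After op 3 (write(4)): arr=[6 13 4] head=0 tail=0 count=3
After op 4 (read()): arr=[6 13 4] head=1 tail=0 count=2
After op 5 (write(8)): arr=[8 13 4] head=1 tail=1 count=3
After op 6 (read()): arr=[8 13 4] head=2 tail=1 count=2

Answer: 4 8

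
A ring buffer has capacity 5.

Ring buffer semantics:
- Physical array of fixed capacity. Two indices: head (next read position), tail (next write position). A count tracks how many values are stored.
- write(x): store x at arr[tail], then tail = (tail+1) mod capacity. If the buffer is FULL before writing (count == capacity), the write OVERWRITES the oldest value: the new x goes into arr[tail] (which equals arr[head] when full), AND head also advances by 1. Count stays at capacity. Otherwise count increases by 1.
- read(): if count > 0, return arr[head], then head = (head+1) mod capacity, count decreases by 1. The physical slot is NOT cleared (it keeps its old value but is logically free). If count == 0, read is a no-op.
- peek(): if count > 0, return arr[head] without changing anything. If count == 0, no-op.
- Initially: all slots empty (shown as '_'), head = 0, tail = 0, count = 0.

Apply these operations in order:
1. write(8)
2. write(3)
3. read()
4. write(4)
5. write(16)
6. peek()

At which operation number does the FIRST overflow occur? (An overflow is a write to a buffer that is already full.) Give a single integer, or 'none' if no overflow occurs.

Answer: none

Derivation:
After op 1 (write(8)): arr=[8 _ _ _ _] head=0 tail=1 count=1
After op 2 (write(3)): arr=[8 3 _ _ _] head=0 tail=2 count=2
After op 3 (read()): arr=[8 3 _ _ _] head=1 tail=2 count=1
After op 4 (write(4)): arr=[8 3 4 _ _] head=1 tail=3 count=2
After op 5 (write(16)): arr=[8 3 4 16 _] head=1 tail=4 count=3
After op 6 (peek()): arr=[8 3 4 16 _] head=1 tail=4 count=3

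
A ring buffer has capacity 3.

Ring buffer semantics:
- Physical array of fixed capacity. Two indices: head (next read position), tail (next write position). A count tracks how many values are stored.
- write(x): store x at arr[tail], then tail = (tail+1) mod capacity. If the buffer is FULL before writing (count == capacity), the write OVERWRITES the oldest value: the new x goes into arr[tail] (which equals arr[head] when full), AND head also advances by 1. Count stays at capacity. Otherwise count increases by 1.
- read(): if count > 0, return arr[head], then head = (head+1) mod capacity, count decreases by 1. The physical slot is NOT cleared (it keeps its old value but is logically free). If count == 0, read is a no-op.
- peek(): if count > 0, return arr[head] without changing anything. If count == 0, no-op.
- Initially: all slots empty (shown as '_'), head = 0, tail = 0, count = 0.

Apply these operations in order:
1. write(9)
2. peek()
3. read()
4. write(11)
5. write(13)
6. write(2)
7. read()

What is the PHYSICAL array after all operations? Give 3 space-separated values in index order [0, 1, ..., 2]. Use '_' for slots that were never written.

After op 1 (write(9)): arr=[9 _ _] head=0 tail=1 count=1
After op 2 (peek()): arr=[9 _ _] head=0 tail=1 count=1
After op 3 (read()): arr=[9 _ _] head=1 tail=1 count=0
After op 4 (write(11)): arr=[9 11 _] head=1 tail=2 count=1
After op 5 (write(13)): arr=[9 11 13] head=1 tail=0 count=2
After op 6 (write(2)): arr=[2 11 13] head=1 tail=1 count=3
After op 7 (read()): arr=[2 11 13] head=2 tail=1 count=2

Answer: 2 11 13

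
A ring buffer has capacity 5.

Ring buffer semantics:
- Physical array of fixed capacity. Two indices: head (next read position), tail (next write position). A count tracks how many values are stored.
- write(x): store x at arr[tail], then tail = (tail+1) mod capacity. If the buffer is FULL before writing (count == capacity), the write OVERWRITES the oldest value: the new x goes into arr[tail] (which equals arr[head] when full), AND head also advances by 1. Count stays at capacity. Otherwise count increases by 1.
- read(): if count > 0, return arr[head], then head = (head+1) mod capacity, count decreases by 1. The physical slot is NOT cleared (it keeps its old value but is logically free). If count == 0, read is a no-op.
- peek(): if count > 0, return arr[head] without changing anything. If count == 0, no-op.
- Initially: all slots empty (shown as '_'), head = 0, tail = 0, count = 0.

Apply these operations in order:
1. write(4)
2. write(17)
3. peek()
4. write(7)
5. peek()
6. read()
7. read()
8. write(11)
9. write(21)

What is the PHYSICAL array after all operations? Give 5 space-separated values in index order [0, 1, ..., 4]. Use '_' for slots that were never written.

After op 1 (write(4)): arr=[4 _ _ _ _] head=0 tail=1 count=1
After op 2 (write(17)): arr=[4 17 _ _ _] head=0 tail=2 count=2
After op 3 (peek()): arr=[4 17 _ _ _] head=0 tail=2 count=2
After op 4 (write(7)): arr=[4 17 7 _ _] head=0 tail=3 count=3
After op 5 (peek()): arr=[4 17 7 _ _] head=0 tail=3 count=3
After op 6 (read()): arr=[4 17 7 _ _] head=1 tail=3 count=2
After op 7 (read()): arr=[4 17 7 _ _] head=2 tail=3 count=1
After op 8 (write(11)): arr=[4 17 7 11 _] head=2 tail=4 count=2
After op 9 (write(21)): arr=[4 17 7 11 21] head=2 tail=0 count=3

Answer: 4 17 7 11 21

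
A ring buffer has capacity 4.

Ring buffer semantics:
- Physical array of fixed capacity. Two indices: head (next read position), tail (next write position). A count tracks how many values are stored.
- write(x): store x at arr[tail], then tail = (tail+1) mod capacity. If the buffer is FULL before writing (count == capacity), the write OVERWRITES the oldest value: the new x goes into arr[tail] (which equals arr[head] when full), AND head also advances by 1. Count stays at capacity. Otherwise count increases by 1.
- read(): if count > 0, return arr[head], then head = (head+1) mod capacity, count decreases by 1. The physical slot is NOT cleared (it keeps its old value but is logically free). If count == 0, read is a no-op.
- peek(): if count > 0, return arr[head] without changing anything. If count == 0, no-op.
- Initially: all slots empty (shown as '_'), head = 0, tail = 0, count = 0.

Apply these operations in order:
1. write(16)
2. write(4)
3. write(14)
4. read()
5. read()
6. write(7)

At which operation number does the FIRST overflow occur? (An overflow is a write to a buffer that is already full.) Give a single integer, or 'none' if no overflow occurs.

After op 1 (write(16)): arr=[16 _ _ _] head=0 tail=1 count=1
After op 2 (write(4)): arr=[16 4 _ _] head=0 tail=2 count=2
After op 3 (write(14)): arr=[16 4 14 _] head=0 tail=3 count=3
After op 4 (read()): arr=[16 4 14 _] head=1 tail=3 count=2
After op 5 (read()): arr=[16 4 14 _] head=2 tail=3 count=1
After op 6 (write(7)): arr=[16 4 14 7] head=2 tail=0 count=2

Answer: none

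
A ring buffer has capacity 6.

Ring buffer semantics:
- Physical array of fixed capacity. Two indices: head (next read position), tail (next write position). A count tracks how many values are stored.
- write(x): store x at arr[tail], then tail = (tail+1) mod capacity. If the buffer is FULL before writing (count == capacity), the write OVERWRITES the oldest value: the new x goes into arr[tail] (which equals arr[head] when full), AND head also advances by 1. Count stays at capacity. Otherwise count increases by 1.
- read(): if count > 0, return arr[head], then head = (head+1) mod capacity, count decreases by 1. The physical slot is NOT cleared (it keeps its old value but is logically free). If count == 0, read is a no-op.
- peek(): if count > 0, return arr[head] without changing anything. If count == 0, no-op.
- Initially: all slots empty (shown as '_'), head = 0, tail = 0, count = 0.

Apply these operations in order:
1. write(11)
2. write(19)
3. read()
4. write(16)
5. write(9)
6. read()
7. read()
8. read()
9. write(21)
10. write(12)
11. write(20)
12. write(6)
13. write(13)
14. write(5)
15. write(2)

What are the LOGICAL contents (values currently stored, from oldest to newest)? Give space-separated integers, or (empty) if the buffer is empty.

Answer: 12 20 6 13 5 2

Derivation:
After op 1 (write(11)): arr=[11 _ _ _ _ _] head=0 tail=1 count=1
After op 2 (write(19)): arr=[11 19 _ _ _ _] head=0 tail=2 count=2
After op 3 (read()): arr=[11 19 _ _ _ _] head=1 tail=2 count=1
After op 4 (write(16)): arr=[11 19 16 _ _ _] head=1 tail=3 count=2
After op 5 (write(9)): arr=[11 19 16 9 _ _] head=1 tail=4 count=3
After op 6 (read()): arr=[11 19 16 9 _ _] head=2 tail=4 count=2
After op 7 (read()): arr=[11 19 16 9 _ _] head=3 tail=4 count=1
After op 8 (read()): arr=[11 19 16 9 _ _] head=4 tail=4 count=0
After op 9 (write(21)): arr=[11 19 16 9 21 _] head=4 tail=5 count=1
After op 10 (write(12)): arr=[11 19 16 9 21 12] head=4 tail=0 count=2
After op 11 (write(20)): arr=[20 19 16 9 21 12] head=4 tail=1 count=3
After op 12 (write(6)): arr=[20 6 16 9 21 12] head=4 tail=2 count=4
After op 13 (write(13)): arr=[20 6 13 9 21 12] head=4 tail=3 count=5
After op 14 (write(5)): arr=[20 6 13 5 21 12] head=4 tail=4 count=6
After op 15 (write(2)): arr=[20 6 13 5 2 12] head=5 tail=5 count=6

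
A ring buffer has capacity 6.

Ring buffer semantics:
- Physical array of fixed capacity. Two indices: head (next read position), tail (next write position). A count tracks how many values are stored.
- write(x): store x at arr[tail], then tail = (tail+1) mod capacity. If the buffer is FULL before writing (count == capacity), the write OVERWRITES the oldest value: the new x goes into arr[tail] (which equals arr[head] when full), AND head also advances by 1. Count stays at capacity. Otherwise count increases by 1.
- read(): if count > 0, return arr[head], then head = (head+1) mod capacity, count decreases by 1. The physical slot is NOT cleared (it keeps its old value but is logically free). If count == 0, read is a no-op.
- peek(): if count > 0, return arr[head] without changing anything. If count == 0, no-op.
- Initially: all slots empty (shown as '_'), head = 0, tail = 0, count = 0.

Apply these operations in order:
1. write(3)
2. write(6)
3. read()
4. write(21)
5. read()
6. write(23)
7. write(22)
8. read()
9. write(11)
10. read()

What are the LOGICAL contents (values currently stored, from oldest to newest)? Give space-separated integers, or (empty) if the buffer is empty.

Answer: 22 11

Derivation:
After op 1 (write(3)): arr=[3 _ _ _ _ _] head=0 tail=1 count=1
After op 2 (write(6)): arr=[3 6 _ _ _ _] head=0 tail=2 count=2
After op 3 (read()): arr=[3 6 _ _ _ _] head=1 tail=2 count=1
After op 4 (write(21)): arr=[3 6 21 _ _ _] head=1 tail=3 count=2
After op 5 (read()): arr=[3 6 21 _ _ _] head=2 tail=3 count=1
After op 6 (write(23)): arr=[3 6 21 23 _ _] head=2 tail=4 count=2
After op 7 (write(22)): arr=[3 6 21 23 22 _] head=2 tail=5 count=3
After op 8 (read()): arr=[3 6 21 23 22 _] head=3 tail=5 count=2
After op 9 (write(11)): arr=[3 6 21 23 22 11] head=3 tail=0 count=3
After op 10 (read()): arr=[3 6 21 23 22 11] head=4 tail=0 count=2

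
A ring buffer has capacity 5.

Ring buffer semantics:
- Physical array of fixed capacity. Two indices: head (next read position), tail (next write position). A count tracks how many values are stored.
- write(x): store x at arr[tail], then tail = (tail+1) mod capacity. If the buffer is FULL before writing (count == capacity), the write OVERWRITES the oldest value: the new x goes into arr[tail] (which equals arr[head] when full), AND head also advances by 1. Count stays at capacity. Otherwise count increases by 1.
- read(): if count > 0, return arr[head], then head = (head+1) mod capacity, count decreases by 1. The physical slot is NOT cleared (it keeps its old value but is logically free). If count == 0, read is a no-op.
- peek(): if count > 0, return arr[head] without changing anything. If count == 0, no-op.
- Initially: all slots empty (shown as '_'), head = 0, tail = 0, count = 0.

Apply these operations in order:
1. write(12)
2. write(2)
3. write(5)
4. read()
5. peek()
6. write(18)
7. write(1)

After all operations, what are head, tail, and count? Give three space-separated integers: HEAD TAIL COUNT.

After op 1 (write(12)): arr=[12 _ _ _ _] head=0 tail=1 count=1
After op 2 (write(2)): arr=[12 2 _ _ _] head=0 tail=2 count=2
After op 3 (write(5)): arr=[12 2 5 _ _] head=0 tail=3 count=3
After op 4 (read()): arr=[12 2 5 _ _] head=1 tail=3 count=2
After op 5 (peek()): arr=[12 2 5 _ _] head=1 tail=3 count=2
After op 6 (write(18)): arr=[12 2 5 18 _] head=1 tail=4 count=3
After op 7 (write(1)): arr=[12 2 5 18 1] head=1 tail=0 count=4

Answer: 1 0 4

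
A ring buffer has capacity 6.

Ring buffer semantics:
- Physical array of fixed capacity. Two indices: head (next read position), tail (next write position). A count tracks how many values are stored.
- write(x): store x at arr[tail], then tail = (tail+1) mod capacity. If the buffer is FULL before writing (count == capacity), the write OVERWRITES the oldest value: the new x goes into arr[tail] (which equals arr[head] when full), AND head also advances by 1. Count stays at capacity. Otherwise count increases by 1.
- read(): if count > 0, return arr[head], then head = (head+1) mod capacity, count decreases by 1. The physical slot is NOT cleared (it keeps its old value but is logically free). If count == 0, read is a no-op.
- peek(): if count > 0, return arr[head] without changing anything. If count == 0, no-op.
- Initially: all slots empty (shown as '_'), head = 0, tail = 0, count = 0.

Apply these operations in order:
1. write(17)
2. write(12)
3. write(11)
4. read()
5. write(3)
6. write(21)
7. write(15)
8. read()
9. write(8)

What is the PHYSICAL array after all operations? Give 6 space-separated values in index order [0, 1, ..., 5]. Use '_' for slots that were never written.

After op 1 (write(17)): arr=[17 _ _ _ _ _] head=0 tail=1 count=1
After op 2 (write(12)): arr=[17 12 _ _ _ _] head=0 tail=2 count=2
After op 3 (write(11)): arr=[17 12 11 _ _ _] head=0 tail=3 count=3
After op 4 (read()): arr=[17 12 11 _ _ _] head=1 tail=3 count=2
After op 5 (write(3)): arr=[17 12 11 3 _ _] head=1 tail=4 count=3
After op 6 (write(21)): arr=[17 12 11 3 21 _] head=1 tail=5 count=4
After op 7 (write(15)): arr=[17 12 11 3 21 15] head=1 tail=0 count=5
After op 8 (read()): arr=[17 12 11 3 21 15] head=2 tail=0 count=4
After op 9 (write(8)): arr=[8 12 11 3 21 15] head=2 tail=1 count=5

Answer: 8 12 11 3 21 15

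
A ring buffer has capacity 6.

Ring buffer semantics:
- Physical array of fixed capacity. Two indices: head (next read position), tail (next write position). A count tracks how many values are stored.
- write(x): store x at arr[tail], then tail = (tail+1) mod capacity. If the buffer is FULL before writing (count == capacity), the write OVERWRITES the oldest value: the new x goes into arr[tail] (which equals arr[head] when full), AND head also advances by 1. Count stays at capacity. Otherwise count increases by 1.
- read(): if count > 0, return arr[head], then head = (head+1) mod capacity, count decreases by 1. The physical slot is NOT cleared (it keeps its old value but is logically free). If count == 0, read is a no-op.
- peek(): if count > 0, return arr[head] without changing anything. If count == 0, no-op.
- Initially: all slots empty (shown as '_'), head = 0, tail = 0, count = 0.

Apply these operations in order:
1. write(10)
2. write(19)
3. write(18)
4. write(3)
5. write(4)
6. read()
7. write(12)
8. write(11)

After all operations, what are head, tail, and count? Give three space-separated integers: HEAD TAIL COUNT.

After op 1 (write(10)): arr=[10 _ _ _ _ _] head=0 tail=1 count=1
After op 2 (write(19)): arr=[10 19 _ _ _ _] head=0 tail=2 count=2
After op 3 (write(18)): arr=[10 19 18 _ _ _] head=0 tail=3 count=3
After op 4 (write(3)): arr=[10 19 18 3 _ _] head=0 tail=4 count=4
After op 5 (write(4)): arr=[10 19 18 3 4 _] head=0 tail=5 count=5
After op 6 (read()): arr=[10 19 18 3 4 _] head=1 tail=5 count=4
After op 7 (write(12)): arr=[10 19 18 3 4 12] head=1 tail=0 count=5
After op 8 (write(11)): arr=[11 19 18 3 4 12] head=1 tail=1 count=6

Answer: 1 1 6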